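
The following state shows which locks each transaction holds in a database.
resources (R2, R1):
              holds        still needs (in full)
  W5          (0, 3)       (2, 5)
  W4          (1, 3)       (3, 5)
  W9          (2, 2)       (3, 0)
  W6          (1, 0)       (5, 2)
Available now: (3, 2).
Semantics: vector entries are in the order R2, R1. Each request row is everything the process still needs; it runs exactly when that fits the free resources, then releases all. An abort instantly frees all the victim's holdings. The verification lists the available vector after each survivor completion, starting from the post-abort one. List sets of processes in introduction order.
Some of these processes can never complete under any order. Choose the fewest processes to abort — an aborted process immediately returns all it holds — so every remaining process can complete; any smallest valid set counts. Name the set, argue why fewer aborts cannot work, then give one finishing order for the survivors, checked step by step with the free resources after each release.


The answer: abort W4.
Key observation: no ordering could ever have run W5 before the abort of W4; with (1, 3) back in the pool it fits at step 2.
No smaller set exists: with zero aborts the deadlock remains.
Survivors finish in the order: W9, W5, W6. Step-by-step check (pool after the aborts first):
  pool = (4, 5)
  run W9 (needs (3, 0), free (4, 5)); after release of (2, 2) the pool is (6, 7)
  run W5 (needs (2, 5), free (6, 7)); after release of (0, 3) the pool is (6, 10)
  run W6 (needs (5, 2), free (6, 10)); after release of (1, 0) the pool is (7, 10)


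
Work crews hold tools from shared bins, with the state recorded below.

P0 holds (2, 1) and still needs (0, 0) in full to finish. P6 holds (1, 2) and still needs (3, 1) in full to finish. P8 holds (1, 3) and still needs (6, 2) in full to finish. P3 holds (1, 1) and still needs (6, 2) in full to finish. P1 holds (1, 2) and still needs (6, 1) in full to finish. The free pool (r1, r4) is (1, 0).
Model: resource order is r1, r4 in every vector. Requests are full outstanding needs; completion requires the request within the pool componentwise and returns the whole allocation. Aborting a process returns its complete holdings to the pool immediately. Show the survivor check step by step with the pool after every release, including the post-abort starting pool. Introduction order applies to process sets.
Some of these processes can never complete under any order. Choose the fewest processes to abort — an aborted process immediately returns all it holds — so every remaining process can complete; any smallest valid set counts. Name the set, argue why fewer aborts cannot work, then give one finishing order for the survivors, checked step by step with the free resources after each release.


Abort P3 and P1.
Key observation: no ordering could ever have run P8 before the abort of P3 and P1; with (2, 3) back in the pool it fits at step 3.
Minimality, checking each single-abort alternative: P0 alone leaves P8 blocked (short on r1); P6 alone leaves P8 blocked (short on r1); P8 alone leaves P3 blocked (short on r1); P3 alone leaves P8 blocked (short on r1); P1 alone leaves P8 blocked (short on r1).
The survivors complete as P6, P0, P8. Check, step by step (starting from the post-abort pool):
  pool = (3, 3)
  P6 needs (3, 1) <= (3, 3) -> finishes; pool += (1, 2) = (4, 5)
  P0 needs (0, 0) <= (4, 5) -> finishes; pool += (2, 1) = (6, 6)
  P8 needs (6, 2) <= (6, 6) -> finishes; pool += (1, 3) = (7, 9)


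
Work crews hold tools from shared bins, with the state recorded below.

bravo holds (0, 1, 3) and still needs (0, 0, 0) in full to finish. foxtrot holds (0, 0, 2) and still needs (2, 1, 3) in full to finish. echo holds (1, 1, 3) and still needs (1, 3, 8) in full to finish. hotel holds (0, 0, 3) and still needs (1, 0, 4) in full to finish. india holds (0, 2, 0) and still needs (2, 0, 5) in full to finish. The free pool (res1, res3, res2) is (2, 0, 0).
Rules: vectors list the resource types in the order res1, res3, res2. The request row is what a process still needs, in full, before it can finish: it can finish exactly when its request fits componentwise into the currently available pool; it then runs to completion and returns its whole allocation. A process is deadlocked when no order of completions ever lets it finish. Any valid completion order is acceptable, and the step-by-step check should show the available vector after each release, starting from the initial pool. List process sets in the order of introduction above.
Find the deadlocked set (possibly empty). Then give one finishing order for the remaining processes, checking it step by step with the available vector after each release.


Nothing here is deadlocked.
Key observation: there is always a runnable process — bravo first — so the state unwinds completely.
One completion order for the rest: bravo, foxtrot, india, hotel, echo. Step-by-step check:
  pool = (2, 0, 0)
  run bravo (needs (0, 0, 0), free (2, 0, 0)); after release of (0, 1, 3) the pool is (2, 1, 3)
  run foxtrot (needs (2, 1, 3), free (2, 1, 3)); after release of (0, 0, 2) the pool is (2, 1, 5)
  run india (needs (2, 0, 5), free (2, 1, 5)); after release of (0, 2, 0) the pool is (2, 3, 5)
  run hotel (needs (1, 0, 4), free (2, 3, 5)); after release of (0, 0, 3) the pool is (2, 3, 8)
  run echo (needs (1, 3, 8), free (2, 3, 8)); after release of (1, 1, 3) the pool is (3, 4, 11)


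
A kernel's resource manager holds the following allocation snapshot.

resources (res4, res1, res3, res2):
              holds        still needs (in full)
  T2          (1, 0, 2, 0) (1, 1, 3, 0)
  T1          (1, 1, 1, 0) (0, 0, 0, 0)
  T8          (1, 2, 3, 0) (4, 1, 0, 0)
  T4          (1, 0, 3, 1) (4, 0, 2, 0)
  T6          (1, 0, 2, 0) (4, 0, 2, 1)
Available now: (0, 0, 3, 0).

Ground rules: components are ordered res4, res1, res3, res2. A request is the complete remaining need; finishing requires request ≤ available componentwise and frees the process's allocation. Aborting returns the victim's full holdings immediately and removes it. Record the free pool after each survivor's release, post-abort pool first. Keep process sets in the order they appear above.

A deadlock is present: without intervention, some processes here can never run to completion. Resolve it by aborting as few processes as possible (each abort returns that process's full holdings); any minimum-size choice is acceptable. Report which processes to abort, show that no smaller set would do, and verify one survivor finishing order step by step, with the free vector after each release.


Abort T4 and T6.
Key observation: T8 could never have finished before the abort; with (2, 0, 5, 1) returned by T4 and T6, it fits at step 3.
No one abort is enough; case by case: T2 alone leaves T8 blocked (short on res4); T1 alone leaves T8 blocked (short on res4); T8 alone leaves T4 blocked (short on res4); T4 alone leaves T8 blocked (short on res4); T6 alone leaves T8 blocked (short on res4).
One survivor order: T1, T2, T8. Verifying each step (post-abort pool first):
  pool = (2, 0, 8, 1)
  T1: need (0, 0, 0, 0) fits (2, 0, 8, 1); releases (1, 1, 1, 0), pool now (3, 1, 9, 1)
  T2: need (1, 1, 3, 0) fits (3, 1, 9, 1); releases (1, 0, 2, 0), pool now (4, 1, 11, 1)
  T8: need (4, 1, 0, 0) fits (4, 1, 11, 1); releases (1, 2, 3, 0), pool now (5, 3, 14, 1)


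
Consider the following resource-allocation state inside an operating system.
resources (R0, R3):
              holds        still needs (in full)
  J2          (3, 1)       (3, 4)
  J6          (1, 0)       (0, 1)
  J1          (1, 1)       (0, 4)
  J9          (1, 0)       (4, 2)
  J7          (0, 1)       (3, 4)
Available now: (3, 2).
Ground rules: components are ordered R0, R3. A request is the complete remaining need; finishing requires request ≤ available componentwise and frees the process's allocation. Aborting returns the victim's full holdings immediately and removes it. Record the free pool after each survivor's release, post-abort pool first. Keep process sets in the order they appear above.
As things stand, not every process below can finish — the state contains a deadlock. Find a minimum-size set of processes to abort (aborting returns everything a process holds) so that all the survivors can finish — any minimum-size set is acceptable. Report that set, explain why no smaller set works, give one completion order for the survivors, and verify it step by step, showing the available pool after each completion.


The answer: abort J2 and J7.
Key observation: the deadlocked J1 becomes finishable only because J2 and J7 released (3, 2); it completes at step 2 below.
Minimality, checking each single-abort alternative: J2 alone leaves J1 blocked (short on R3); J6 alone leaves J2 blocked (short on R3); J1 alone leaves J2 blocked (short on R3); J9 alone leaves J2 blocked (short on R3); J7 alone leaves J2 blocked (short on R3).
One survivor order: J6, J1, J9. Check, step by step (post-abort pool first):
  pool = (6, 4)
  J6 needs (0, 1) <= (6, 4) -> finishes; pool += (1, 0) = (7, 4)
  J1 needs (0, 4) <= (7, 4) -> finishes; pool += (1, 1) = (8, 5)
  J9 needs (4, 2) <= (8, 5) -> finishes; pool += (1, 0) = (9, 5)


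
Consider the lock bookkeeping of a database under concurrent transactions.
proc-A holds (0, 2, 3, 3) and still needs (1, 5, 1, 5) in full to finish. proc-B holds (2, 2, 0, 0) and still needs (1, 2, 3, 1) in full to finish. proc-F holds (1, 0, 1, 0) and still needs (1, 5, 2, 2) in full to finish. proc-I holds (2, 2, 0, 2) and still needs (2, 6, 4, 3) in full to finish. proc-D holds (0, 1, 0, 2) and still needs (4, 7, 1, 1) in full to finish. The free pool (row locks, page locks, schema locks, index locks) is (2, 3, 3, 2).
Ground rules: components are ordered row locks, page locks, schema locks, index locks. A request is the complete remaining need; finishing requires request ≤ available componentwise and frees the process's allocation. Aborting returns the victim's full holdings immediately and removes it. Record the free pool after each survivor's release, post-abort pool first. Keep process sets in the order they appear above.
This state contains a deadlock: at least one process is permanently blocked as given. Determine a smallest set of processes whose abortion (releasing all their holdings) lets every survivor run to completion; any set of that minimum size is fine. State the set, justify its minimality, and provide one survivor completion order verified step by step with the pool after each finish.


Abort proc-I.
Key observation: before aborting proc-I, proc-D was permanently blocked — no order could ever run it; afterwards it completes at step 2.
Why nothing smaller works: aborting no one leaves the state deadlocked as given.
One survivor order: proc-B, proc-D, proc-A, proc-F. Step-by-step check (post-abort pool first):
  pool = (4, 5, 3, 4)
  proc-B: need (1, 2, 3, 1) fits (4, 5, 3, 4); releases (2, 2, 0, 0), pool now (6, 7, 3, 4)
  proc-D: need (4, 7, 1, 1) fits (6, 7, 3, 4); releases (0, 1, 0, 2), pool now (6, 8, 3, 6)
  proc-A: need (1, 5, 1, 5) fits (6, 8, 3, 6); releases (0, 2, 3, 3), pool now (6, 10, 6, 9)
  proc-F: need (1, 5, 2, 2) fits (6, 10, 6, 9); releases (1, 0, 1, 0), pool now (7, 10, 7, 9)


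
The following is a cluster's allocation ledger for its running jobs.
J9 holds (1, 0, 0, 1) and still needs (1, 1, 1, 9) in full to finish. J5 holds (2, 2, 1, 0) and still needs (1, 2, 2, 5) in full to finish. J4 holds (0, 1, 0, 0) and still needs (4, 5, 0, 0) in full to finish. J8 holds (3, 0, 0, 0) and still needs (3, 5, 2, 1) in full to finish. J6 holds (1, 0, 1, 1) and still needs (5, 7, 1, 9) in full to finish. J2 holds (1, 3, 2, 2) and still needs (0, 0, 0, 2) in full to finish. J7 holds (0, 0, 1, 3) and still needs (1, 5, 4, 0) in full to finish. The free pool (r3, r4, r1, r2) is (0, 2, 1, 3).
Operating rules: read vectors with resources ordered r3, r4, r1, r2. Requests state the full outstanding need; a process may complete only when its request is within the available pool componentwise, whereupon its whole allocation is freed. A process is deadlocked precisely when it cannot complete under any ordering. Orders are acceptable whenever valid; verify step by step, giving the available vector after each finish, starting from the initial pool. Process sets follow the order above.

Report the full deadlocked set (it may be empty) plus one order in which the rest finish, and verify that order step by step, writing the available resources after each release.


The deadlocked set is J9 and J6.
Key observation: J2, J5, J8, J4, J7 can finish, but then (6, 8, 5, 8) is all there is, and the blocked group's r2 demands exceed it.
A valid finishing order for the others: J2, J5, J8, J4, J7. Verifying each step:
  pool = (0, 2, 1, 3)
  J2 needs (0, 0, 0, 2) <= (0, 2, 1, 3) -> finishes; pool += (1, 3, 2, 2) = (1, 5, 3, 5)
  J5 needs (1, 2, 2, 5) <= (1, 5, 3, 5) -> finishes; pool += (2, 2, 1, 0) = (3, 7, 4, 5)
  J8 needs (3, 5, 2, 1) <= (3, 7, 4, 5) -> finishes; pool += (3, 0, 0, 0) = (6, 7, 4, 5)
  J4 needs (4, 5, 0, 0) <= (6, 7, 4, 5) -> finishes; pool += (0, 1, 0, 0) = (6, 8, 4, 5)
  J7 needs (1, 5, 4, 0) <= (6, 8, 4, 5) -> finishes; pool += (0, 0, 1, 3) = (6, 8, 5, 8)
The stuck group stays short no matter what:
  J9 still needs (1, 1, 1, 9) but only (6, 8, 5, 8) is free — short on r2
  J6 still needs (5, 7, 1, 9) but only (6, 8, 5, 8) is free — short on r2


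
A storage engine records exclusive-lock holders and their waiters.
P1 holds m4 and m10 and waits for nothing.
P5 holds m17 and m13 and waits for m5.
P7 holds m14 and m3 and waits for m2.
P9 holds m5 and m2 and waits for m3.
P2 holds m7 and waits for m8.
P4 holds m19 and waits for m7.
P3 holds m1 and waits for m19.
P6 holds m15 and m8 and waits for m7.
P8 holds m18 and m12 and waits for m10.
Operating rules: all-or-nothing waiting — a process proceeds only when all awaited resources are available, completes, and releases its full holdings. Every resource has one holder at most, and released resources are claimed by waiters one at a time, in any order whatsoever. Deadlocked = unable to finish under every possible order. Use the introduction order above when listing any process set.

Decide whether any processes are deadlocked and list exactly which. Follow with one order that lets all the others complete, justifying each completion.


Deadlocked set: P5, P7, P9, P2, P4, P3 and P6.
Key observation: the knot is the closed ring of waits P9 -> P7 -> P9; P2 and P6 are caught in further circular waits and P5, P4 and P3 wait into the deadlock from upstream.
The rest can finish in the order P1, P8.
Check, step by step:
  run P1 (it waits on nothing); releases m4 and m10
  P8 waits on m10 — all released -> runs and releases m18 and m12


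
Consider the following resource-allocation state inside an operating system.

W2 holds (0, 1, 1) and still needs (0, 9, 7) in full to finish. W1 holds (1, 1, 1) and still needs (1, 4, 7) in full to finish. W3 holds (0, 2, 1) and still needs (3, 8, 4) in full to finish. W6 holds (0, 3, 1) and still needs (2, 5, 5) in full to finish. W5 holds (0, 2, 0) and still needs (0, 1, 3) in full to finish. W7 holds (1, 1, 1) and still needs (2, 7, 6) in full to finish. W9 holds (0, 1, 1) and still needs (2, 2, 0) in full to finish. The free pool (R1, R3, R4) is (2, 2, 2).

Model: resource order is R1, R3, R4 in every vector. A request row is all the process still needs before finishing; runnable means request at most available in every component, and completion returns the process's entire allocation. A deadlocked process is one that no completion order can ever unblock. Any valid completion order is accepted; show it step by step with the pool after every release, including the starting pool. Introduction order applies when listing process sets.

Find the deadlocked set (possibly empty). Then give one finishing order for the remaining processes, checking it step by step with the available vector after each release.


Deadlocked: W2, W1, W3, W6 and W7.
Key observation: after W9, W5 complete, (2, 5, 3) is the best the pool ever gets, yet each leftover process wants more R4.
The rest can finish in the order W9, W5. Step-by-step check:
  pool = (2, 2, 2)
  run W9 (needs (2, 2, 0), free (2, 2, 2)); after release of (0, 1, 1) the pool is (2, 3, 3)
  run W5 (needs (0, 1, 3), free (2, 3, 3)); after release of (0, 2, 0) the pool is (2, 5, 3)
The stuck group stays short no matter what:
  W2 cannot run: need (0, 9, 7) vs free (2, 5, 3) (insufficient R3 and R4)
  W1 cannot run: need (1, 4, 7) vs free (2, 5, 3) (insufficient R4)
  W3 cannot run: need (3, 8, 4) vs free (2, 5, 3) (insufficient R1, R3 and R4)
  W6 cannot run: need (2, 5, 5) vs free (2, 5, 3) (insufficient R4)
  W7 cannot run: need (2, 7, 6) vs free (2, 5, 3) (insufficient R3 and R4)


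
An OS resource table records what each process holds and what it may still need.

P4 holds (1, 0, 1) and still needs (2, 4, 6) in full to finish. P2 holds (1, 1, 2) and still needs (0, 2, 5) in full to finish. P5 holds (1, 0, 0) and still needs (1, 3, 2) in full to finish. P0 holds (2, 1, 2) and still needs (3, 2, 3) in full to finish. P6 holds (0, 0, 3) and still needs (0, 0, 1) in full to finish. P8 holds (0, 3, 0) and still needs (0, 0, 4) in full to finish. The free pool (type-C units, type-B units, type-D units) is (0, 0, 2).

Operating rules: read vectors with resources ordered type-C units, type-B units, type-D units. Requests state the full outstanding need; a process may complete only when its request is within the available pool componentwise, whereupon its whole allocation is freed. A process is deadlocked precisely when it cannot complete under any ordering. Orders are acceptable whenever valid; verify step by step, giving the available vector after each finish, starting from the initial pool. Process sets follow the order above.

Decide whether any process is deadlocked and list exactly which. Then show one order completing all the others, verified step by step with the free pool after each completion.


Nothing here is deadlocked.
Key observation: P6 can run right away; the returned allocation unlocks the remaining processes in turn.
One completion order for the rest: P6, P8, P2, P5, P4, P0. Walking it through:
  pool = (0, 0, 2)
  P6: need (0, 0, 1) fits (0, 0, 2); releases (0, 0, 3), pool now (0, 0, 5)
  P8: need (0, 0, 4) fits (0, 0, 5); releases (0, 3, 0), pool now (0, 3, 5)
  P2: need (0, 2, 5) fits (0, 3, 5); releases (1, 1, 2), pool now (1, 4, 7)
  P5: need (1, 3, 2) fits (1, 4, 7); releases (1, 0, 0), pool now (2, 4, 7)
  P4: need (2, 4, 6) fits (2, 4, 7); releases (1, 0, 1), pool now (3, 4, 8)
  P0: need (3, 2, 3) fits (3, 4, 8); releases (2, 1, 2), pool now (5, 5, 10)


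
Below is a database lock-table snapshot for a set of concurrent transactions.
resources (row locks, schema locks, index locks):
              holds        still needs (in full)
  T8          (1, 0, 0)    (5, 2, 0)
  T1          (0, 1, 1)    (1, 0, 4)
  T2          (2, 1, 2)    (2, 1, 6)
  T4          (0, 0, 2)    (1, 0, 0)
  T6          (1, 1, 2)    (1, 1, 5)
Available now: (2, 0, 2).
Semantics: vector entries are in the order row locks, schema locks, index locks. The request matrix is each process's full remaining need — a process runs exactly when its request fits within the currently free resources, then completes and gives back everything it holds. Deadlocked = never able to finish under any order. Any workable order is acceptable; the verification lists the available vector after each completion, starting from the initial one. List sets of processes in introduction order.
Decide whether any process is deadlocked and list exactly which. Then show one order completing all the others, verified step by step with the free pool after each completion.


The deadlocked set is empty.
Key observation: the pool covers T4 at once, and every later process fits after earlier releases.
A valid finishing order for the others: T4, T1, T6, T2, T8. Step-by-step check:
  pool = (2, 0, 2)
  run T4 (needs (1, 0, 0), free (2, 0, 2)); after release of (0, 0, 2) the pool is (2, 0, 4)
  run T1 (needs (1, 0, 4), free (2, 0, 4)); after release of (0, 1, 1) the pool is (2, 1, 5)
  run T6 (needs (1, 1, 5), free (2, 1, 5)); after release of (1, 1, 2) the pool is (3, 2, 7)
  run T2 (needs (2, 1, 6), free (3, 2, 7)); after release of (2, 1, 2) the pool is (5, 3, 9)
  run T8 (needs (5, 2, 0), free (5, 3, 9)); after release of (1, 0, 0) the pool is (6, 3, 9)


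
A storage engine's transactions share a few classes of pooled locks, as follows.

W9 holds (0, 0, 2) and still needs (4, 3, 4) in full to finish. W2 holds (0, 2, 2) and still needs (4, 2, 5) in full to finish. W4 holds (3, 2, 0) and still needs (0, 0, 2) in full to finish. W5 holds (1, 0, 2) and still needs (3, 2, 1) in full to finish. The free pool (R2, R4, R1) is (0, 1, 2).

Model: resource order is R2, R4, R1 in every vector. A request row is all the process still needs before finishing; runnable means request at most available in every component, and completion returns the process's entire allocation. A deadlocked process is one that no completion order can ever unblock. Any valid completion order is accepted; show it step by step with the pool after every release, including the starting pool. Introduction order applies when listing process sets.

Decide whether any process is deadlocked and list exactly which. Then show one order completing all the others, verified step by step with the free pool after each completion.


No process is deadlocked.
Key observation: beginning at W4, releases accumulate fast enough that every process eventually fits.
A valid finishing order for the others: W4, W5, W9, W2. Step-by-step check:
  pool = (0, 1, 2)
  run W4 (needs (0, 0, 2), free (0, 1, 2)); after release of (3, 2, 0) the pool is (3, 3, 2)
  run W5 (needs (3, 2, 1), free (3, 3, 2)); after release of (1, 0, 2) the pool is (4, 3, 4)
  run W9 (needs (4, 3, 4), free (4, 3, 4)); after release of (0, 0, 2) the pool is (4, 3, 6)
  run W2 (needs (4, 2, 5), free (4, 3, 6)); after release of (0, 2, 2) the pool is (4, 5, 8)


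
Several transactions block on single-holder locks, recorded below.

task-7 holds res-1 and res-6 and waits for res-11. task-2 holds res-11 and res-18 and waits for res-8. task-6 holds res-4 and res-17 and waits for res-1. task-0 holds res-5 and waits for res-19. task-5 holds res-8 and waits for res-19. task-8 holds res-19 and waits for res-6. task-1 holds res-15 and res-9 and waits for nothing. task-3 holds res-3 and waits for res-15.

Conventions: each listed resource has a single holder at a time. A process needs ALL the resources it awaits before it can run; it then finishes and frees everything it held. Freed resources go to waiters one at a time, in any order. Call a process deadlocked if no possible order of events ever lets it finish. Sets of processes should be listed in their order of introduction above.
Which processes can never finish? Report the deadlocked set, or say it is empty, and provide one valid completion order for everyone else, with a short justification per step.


Deadlocked: task-7, task-2, task-6, task-0, task-5 and task-8.
Key observation: the knot is the closed ring of waits task-7 -> task-2 -> task-5 -> task-8 -> task-7; task-6 and task-0 wait into the deadlock from upstream.
The rest can finish in the order task-1, task-3.
Verifying each step:
  task-1: no waits; runs immediately, freeing res-15 and res-9
  task-3: everything it awaited (res-15) is free; runs, freeing res-3


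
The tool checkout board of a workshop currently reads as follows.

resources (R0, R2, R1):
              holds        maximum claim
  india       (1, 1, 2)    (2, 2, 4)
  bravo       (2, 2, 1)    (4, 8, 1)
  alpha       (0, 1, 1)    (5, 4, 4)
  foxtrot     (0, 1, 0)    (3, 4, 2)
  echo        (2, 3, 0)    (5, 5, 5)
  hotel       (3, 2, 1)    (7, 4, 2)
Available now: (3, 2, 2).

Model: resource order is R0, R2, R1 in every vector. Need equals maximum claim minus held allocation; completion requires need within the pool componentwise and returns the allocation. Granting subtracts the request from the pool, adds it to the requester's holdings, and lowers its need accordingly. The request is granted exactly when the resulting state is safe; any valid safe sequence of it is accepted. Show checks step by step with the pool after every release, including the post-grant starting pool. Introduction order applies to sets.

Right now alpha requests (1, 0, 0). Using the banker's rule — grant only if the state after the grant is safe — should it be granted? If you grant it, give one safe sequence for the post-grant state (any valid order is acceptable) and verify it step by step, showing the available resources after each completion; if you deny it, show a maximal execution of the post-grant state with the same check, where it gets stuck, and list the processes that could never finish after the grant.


DENY: after the grant no complete ordering would exist.
Key observation: after india, foxtrot the pool peaks at (3, 4, 4), and each blocked process is short somewhere: bravo on R2; alpha on R0; echo on R1; hotel on R0.
After a pretend grant, a maximal execution: india, foxtrot — then nothing else fits. Walking it through:
  pool = (2, 2, 2)
  india needs (1, 1, 2) <= (2, 2, 2) -> finishes; pool += (1, 1, 2) = (3, 3, 4)
  foxtrot needs (3, 3, 2) <= (3, 3, 4) -> finishes; pool += (0, 1, 0) = (3, 4, 4)
  bravo still needs (2, 6, 0) but only (3, 4, 4) is free — short on R2
  alpha still needs (4, 3, 3) but only (3, 4, 4) is free — short on R0
  echo still needs (3, 2, 5) but only (3, 4, 4) is free — short on R1
  hotel still needs (4, 2, 1) but only (3, 4, 4) is free — short on R0
Post-grant, the permanently blocked set is bravo, alpha, echo and hotel.


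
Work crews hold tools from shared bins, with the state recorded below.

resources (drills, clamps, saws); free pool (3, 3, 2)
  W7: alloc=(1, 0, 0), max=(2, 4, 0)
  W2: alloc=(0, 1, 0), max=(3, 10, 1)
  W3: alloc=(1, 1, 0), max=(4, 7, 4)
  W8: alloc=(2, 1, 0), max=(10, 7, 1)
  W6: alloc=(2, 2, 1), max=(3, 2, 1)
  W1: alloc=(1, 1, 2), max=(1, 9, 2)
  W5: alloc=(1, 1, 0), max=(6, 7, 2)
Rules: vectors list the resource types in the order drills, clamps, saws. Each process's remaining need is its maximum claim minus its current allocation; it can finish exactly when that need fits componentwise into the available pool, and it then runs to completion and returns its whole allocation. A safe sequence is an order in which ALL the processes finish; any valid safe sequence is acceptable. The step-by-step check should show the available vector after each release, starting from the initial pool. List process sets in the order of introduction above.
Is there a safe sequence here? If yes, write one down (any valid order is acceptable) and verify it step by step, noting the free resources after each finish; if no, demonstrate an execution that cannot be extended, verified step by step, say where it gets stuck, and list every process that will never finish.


UNSAFE — no complete ordering exists.
Key observation: W6, W7 can finish, but then (6, 5, 3) is all there is, and the blocked group's clamps demands exceed it.
Going as far as possible: W6, W7; after that, nothing fits. Walking it through:
  pool = (3, 3, 2)
  W6 needs (1, 0, 0) <= (3, 3, 2) -> finishes; pool += (2, 2, 1) = (5, 5, 3)
  W7 needs (1, 4, 0) <= (5, 5, 3) -> finishes; pool += (1, 0, 0) = (6, 5, 3)
  blocked: W2 wants (3, 9, 1), pool (6, 5, 3) — not enough clamps
  blocked: W3 wants (3, 6, 4), pool (6, 5, 3) — not enough clamps and saws
  blocked: W8 wants (8, 6, 1), pool (6, 5, 3) — not enough drills and clamps
  blocked: W1 wants (0, 8, 0), pool (6, 5, 3) — not enough clamps
  blocked: W5 wants (5, 6, 2), pool (6, 5, 3) — not enough clamps
Permanently blocked: W2, W3, W8, W1 and W5.


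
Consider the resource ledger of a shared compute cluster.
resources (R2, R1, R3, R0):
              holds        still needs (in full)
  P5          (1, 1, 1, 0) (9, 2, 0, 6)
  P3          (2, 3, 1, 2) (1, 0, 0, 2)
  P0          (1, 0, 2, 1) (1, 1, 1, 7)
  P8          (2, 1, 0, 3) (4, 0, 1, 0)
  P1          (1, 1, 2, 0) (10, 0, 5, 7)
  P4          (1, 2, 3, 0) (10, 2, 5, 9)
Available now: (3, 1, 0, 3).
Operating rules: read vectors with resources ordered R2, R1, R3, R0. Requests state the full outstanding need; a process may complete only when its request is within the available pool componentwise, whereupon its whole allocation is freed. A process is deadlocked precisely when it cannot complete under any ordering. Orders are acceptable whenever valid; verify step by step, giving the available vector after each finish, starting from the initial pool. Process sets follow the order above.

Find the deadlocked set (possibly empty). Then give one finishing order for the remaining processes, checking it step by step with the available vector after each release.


Deadlocked set: P5, P1 and P4.
Key observation: R2 is the bottleneck — with P3, P8, P0 done the pool holds (8, 5, 3, 9), short of every remaining need.
One completion order for the rest: P3, P8, P0. Walking it through:
  pool = (3, 1, 0, 3)
  P3: need (1, 0, 0, 2) fits (3, 1, 0, 3); releases (2, 3, 1, 2), pool now (5, 4, 1, 5)
  P8: need (4, 0, 1, 0) fits (5, 4, 1, 5); releases (2, 1, 0, 3), pool now (7, 5, 1, 8)
  P0: need (1, 1, 1, 7) fits (7, 5, 1, 8); releases (1, 0, 2, 1), pool now (8, 5, 3, 9)
None of the blocked processes ever fits:
  blocked: P5 wants (9, 2, 0, 6), pool (8, 5, 3, 9) — not enough R2
  blocked: P1 wants (10, 0, 5, 7), pool (8, 5, 3, 9) — not enough R2 and R3
  blocked: P4 wants (10, 2, 5, 9), pool (8, 5, 3, 9) — not enough R2 and R3


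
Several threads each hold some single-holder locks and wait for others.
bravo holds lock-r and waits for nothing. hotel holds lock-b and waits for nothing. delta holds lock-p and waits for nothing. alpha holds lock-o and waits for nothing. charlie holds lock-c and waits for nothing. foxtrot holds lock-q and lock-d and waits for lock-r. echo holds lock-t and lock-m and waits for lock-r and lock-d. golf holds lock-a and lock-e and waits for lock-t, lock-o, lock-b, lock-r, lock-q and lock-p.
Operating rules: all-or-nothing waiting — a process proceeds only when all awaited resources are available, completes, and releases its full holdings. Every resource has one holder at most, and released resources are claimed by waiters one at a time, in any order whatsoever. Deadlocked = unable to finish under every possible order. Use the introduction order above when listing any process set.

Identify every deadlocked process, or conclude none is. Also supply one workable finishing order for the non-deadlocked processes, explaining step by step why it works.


No process is deadlocked.
Key observation: the wait graph is acyclic; completion cascades from the unblocked processes through everyone else.
The rest can finish in the order bravo, foxtrot, echo, alpha, hotel, delta, charlie, golf.
Walking it through:
  run bravo (it waits on nothing); releases lock-r
  foxtrot waits on lock-r — all released -> runs and releases lock-q and lock-d
  echo waits on lock-r and lock-d — all released -> runs and releases lock-t and lock-m
  run alpha (it waits on nothing); releases lock-o
  run hotel (it waits on nothing); releases lock-b
  run delta (it waits on nothing); releases lock-p
  run charlie (it waits on nothing); releases lock-c
  golf waits on lock-t, lock-o, lock-b, lock-r, lock-q and lock-p — all released -> runs and releases lock-a and lock-e


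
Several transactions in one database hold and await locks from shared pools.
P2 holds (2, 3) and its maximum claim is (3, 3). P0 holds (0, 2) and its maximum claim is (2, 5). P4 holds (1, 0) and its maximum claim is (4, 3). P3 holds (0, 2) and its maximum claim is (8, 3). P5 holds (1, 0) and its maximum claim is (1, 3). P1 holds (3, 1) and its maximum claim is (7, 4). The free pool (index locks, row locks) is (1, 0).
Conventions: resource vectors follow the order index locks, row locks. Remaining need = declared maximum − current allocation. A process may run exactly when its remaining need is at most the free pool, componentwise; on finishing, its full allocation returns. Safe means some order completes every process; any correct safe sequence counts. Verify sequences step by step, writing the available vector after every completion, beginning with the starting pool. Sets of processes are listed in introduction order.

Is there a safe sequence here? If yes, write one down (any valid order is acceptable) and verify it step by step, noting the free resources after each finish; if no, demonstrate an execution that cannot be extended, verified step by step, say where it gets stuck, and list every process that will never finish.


SAFE, for example via the order P2, P5, P4, P1, P3, P0.
Key observation: at P2 the run first touches a limit — (1, 0) against (1, 0), exact on a resource it actually requests.
Check, step by step:
  pool = (1, 0)
  P2 needs (1, 0) <= (1, 0) -> finishes; pool += (2, 3) = (3, 3)
  P5 needs (0, 3) <= (3, 3) -> finishes; pool += (1, 0) = (4, 3)
  P4 needs (3, 3) <= (4, 3) -> finishes; pool += (1, 0) = (5, 3)
  P1 needs (4, 3) <= (5, 3) -> finishes; pool += (3, 1) = (8, 4)
  P3 needs (8, 1) <= (8, 4) -> finishes; pool += (0, 2) = (8, 6)
  P0 needs (2, 3) <= (8, 6) -> finishes; pool += (0, 2) = (8, 8)


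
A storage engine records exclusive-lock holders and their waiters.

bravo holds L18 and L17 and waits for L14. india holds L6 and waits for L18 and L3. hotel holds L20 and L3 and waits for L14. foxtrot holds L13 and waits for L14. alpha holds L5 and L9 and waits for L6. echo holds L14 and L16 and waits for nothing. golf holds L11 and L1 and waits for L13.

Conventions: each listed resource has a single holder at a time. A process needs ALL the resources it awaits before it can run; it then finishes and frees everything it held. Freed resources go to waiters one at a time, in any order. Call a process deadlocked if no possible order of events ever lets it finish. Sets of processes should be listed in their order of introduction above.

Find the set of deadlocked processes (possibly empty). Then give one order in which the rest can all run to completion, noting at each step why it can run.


No process is deadlocked.
Key observation: every chain of waits terminates; starting from the processes that wait on nothing, all the rest unlock in turn.
One completion order for the rest: echo, bravo, foxtrot, hotel, golf, india, alpha.
Check, step by step:
  echo: no waits; runs immediately, freeing L14 and L16
  bravo waits on L14 — all released -> runs and releases L18 and L17
  foxtrot waits on L14 — all released -> runs and releases L13
  hotel waits on L14 — all released -> runs and releases L20 and L3
  golf waits on L13 — all released -> runs and releases L11 and L1
  india waits on L18 and L3 — all released -> runs and releases L6
  alpha waits on L6 — all released -> runs and releases L5 and L9


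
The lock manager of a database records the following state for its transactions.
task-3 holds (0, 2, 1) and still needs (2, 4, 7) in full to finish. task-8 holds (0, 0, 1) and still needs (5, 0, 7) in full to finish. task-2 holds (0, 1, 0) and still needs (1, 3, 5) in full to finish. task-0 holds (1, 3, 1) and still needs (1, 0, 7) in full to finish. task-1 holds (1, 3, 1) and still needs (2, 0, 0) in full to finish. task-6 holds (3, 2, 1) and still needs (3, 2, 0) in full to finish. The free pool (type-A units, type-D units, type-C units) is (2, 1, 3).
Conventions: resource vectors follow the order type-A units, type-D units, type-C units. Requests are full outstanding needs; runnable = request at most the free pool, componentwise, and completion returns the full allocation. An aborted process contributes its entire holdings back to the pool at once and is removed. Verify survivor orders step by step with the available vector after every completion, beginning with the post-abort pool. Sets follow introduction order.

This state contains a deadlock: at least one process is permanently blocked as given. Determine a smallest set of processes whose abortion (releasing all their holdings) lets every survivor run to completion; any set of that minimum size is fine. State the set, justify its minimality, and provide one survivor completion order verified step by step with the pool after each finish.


Minimum abort set: task-3 and task-0.
Key observation: the deadlocked task-8 becomes finishable only because task-3 and task-0 released (1, 5, 2); it completes at step 4 below.
Minimality, checking each single-abort alternative: task-3 alone leaves task-8 blocked (short on type-C units); task-8 alone leaves task-3 blocked (short on type-C units); task-2 alone leaves task-3 blocked (short on type-C units); task-0 alone leaves task-3 blocked (short on type-C units); task-1 alone leaves task-3 blocked (short on type-C units); task-6 alone leaves task-3 blocked (short on type-C units).
The survivors complete as task-1, task-2, task-6, task-8. Step-by-step check (starting from the post-abort pool):
  pool = (3, 6, 5)
  task-1 needs (2, 0, 0) <= (3, 6, 5) -> finishes; pool += (1, 3, 1) = (4, 9, 6)
  task-2 needs (1, 3, 5) <= (4, 9, 6) -> finishes; pool += (0, 1, 0) = (4, 10, 6)
  task-6 needs (3, 2, 0) <= (4, 10, 6) -> finishes; pool += (3, 2, 1) = (7, 12, 7)
  task-8 needs (5, 0, 7) <= (7, 12, 7) -> finishes; pool += (0, 0, 1) = (7, 12, 8)


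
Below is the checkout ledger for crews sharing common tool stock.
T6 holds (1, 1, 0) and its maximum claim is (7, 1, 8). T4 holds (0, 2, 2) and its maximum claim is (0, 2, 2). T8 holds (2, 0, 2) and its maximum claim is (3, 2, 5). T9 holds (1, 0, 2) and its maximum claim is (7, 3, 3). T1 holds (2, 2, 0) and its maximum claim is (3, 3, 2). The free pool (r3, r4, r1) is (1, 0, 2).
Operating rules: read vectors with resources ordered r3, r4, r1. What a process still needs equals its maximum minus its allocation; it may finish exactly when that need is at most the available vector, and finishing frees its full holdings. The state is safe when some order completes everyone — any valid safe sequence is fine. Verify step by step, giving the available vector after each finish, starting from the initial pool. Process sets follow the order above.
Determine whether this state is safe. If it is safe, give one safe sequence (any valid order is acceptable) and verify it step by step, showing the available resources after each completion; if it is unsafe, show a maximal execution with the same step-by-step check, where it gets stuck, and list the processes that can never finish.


UNSAFE.
Key observation: r3 is the bottleneck — with T4, T1, T8 done the pool holds (5, 4, 6), short of every remaining need.
Going as far as possible: T4, T1, T8; after that, nothing fits. Step-by-step check:
  pool = (1, 0, 2)
  T4: need (0, 0, 0) fits (1, 0, 2); releases (0, 2, 2), pool now (1, 2, 4)
  T1: need (1, 1, 2) fits (1, 2, 4); releases (2, 2, 0), pool now (3, 4, 4)
  T8: need (1, 2, 3) fits (3, 4, 4); releases (2, 0, 2), pool now (5, 4, 6)
  T6 cannot run: need (6, 0, 8) vs free (5, 4, 6) (insufficient r3 and r1)
  T9 cannot run: need (6, 3, 1) vs free (5, 4, 6) (insufficient r3)
Processes that can never finish: T6 and T9.


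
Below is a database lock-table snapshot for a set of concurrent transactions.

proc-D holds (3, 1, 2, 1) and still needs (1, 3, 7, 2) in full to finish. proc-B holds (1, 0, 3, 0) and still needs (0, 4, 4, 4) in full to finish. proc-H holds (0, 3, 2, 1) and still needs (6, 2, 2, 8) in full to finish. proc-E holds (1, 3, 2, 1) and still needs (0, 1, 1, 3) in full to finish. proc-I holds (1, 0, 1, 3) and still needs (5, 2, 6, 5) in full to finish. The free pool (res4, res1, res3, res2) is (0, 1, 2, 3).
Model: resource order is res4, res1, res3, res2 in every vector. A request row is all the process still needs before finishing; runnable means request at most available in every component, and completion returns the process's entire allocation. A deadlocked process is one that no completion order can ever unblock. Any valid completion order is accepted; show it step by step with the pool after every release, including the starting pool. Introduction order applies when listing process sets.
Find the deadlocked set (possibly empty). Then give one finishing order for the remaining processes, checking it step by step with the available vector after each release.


The deadlocked set is empty.
Key observation: beginning at proc-E, releases accumulate fast enough that every process eventually fits.
The rest can finish in the order proc-E, proc-B, proc-D, proc-I, proc-H. Step-by-step check:
  pool = (0, 1, 2, 3)
  proc-E needs (0, 1, 1, 3) <= (0, 1, 2, 3) -> finishes; pool += (1, 3, 2, 1) = (1, 4, 4, 4)
  proc-B needs (0, 4, 4, 4) <= (1, 4, 4, 4) -> finishes; pool += (1, 0, 3, 0) = (2, 4, 7, 4)
  proc-D needs (1, 3, 7, 2) <= (2, 4, 7, 4) -> finishes; pool += (3, 1, 2, 1) = (5, 5, 9, 5)
  proc-I needs (5, 2, 6, 5) <= (5, 5, 9, 5) -> finishes; pool += (1, 0, 1, 3) = (6, 5, 10, 8)
  proc-H needs (6, 2, 2, 8) <= (6, 5, 10, 8) -> finishes; pool += (0, 3, 2, 1) = (6, 8, 12, 9)
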